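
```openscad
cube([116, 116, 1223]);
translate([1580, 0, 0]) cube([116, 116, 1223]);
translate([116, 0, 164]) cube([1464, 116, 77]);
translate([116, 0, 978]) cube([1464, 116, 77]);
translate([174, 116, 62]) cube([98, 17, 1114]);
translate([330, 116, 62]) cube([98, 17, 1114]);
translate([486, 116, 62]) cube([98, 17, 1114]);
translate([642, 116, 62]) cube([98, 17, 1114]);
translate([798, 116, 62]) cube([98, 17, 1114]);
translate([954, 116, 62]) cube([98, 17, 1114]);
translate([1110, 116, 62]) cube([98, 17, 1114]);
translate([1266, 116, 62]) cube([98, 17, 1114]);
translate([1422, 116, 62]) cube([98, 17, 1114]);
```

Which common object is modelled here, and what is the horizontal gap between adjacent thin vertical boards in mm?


A fence section. The picket gap is 58 mm.

Two posts, two rails, 9 pickets — a fence section. Span 1464 mm holds 9 pickets of 98 mm with 10 equal gaps: ⌊(1464 − 9·98) / 10⌋ = 58 mm.


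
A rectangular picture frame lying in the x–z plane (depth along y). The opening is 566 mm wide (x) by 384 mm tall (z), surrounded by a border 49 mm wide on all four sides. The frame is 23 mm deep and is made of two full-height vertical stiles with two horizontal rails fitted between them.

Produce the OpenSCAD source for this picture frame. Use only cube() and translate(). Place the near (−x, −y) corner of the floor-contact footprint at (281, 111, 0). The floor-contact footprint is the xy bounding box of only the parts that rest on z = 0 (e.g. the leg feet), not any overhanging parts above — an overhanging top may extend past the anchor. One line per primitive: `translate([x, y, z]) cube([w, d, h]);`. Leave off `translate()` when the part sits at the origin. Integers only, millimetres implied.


translate([281, 111, 0]) cube([49, 23, 482]);
translate([896, 111, 0]) cube([49, 23, 482]);
translate([330, 111, 0]) cube([566, 23, 49]);
translate([330, 111, 433]) cube([566, 23, 49]);


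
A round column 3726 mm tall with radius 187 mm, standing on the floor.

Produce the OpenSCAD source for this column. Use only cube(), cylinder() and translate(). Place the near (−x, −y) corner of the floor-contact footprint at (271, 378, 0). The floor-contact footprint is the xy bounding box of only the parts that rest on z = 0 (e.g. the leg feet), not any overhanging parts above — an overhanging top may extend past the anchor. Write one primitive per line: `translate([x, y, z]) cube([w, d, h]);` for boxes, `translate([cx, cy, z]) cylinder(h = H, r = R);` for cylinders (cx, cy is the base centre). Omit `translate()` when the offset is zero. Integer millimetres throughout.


translate([458, 565, 0]) cylinder(h = 3726, r = 187);


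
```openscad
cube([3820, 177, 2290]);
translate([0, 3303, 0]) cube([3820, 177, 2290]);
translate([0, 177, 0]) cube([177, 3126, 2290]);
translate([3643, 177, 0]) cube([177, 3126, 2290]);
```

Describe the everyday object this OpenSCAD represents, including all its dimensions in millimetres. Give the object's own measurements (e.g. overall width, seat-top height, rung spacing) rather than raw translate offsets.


The wall frame of a small rectangular building: four walls, each 2290 mm tall and 177 mm thick, enclosing a footprint 3820 mm (x) by 3480 mm (y) outside-to-outside, with no floor or roof. The front and back walls (the −y and +y sides) span the full width; the two side walls fit between them.


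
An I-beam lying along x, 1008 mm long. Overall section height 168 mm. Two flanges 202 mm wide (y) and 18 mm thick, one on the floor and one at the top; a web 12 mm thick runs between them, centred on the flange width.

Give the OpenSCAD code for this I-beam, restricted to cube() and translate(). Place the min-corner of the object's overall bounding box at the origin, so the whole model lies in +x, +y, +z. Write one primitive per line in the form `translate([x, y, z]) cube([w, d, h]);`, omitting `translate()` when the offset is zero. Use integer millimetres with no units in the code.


cube([1008, 202, 18]);
translate([0, 95, 18]) cube([1008, 12, 132]);
translate([0, 0, 150]) cube([1008, 202, 18]);


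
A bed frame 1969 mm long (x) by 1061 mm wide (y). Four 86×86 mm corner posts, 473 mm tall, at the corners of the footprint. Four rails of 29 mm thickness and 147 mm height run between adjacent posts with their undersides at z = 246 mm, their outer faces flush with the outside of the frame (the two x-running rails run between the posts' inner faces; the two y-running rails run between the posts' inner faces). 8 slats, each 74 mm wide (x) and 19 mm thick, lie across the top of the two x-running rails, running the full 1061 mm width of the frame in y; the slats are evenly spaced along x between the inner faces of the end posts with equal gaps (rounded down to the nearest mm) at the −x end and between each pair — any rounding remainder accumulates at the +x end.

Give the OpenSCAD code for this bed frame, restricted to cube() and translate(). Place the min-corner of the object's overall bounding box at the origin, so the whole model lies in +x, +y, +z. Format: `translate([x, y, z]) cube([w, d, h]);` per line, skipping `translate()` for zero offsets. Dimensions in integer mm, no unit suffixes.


cube([86, 86, 473]);
translate([0, 975, 0]) cube([86, 86, 473]);
translate([1883, 0, 0]) cube([86, 86, 473]);
translate([1883, 975, 0]) cube([86, 86, 473]);
translate([86, 0, 246]) cube([1797, 29, 147]);
translate([86, 1032, 246]) cube([1797, 29, 147]);
translate([0, 86, 246]) cube([29, 889, 147]);
translate([1940, 86, 246]) cube([29, 889, 147]);
translate([219, 0, 393]) cube([74, 1061, 19]);
translate([426, 0, 393]) cube([74, 1061, 19]);
translate([633, 0, 393]) cube([74, 1061, 19]);
translate([840, 0, 393]) cube([74, 1061, 19]);
translate([1047, 0, 393]) cube([74, 1061, 19]);
translate([1254, 0, 393]) cube([74, 1061, 19]);
translate([1461, 0, 393]) cube([74, 1061, 19]);
translate([1668, 0, 393]) cube([74, 1061, 19]);


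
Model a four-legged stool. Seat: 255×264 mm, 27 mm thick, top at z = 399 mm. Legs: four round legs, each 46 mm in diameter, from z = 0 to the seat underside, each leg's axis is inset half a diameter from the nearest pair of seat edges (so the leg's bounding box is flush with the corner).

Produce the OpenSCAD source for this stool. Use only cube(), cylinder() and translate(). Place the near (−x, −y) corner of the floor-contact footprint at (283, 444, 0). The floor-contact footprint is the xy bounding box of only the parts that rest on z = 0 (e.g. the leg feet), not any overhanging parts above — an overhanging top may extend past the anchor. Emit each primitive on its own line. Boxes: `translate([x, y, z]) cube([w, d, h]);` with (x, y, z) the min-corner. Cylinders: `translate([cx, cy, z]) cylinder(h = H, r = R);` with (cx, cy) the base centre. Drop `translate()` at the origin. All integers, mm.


translate([283, 444, 372]) cube([255, 264, 27]);
translate([306, 467, 0]) cylinder(h = 372, r = 23);
translate([515, 467, 0]) cylinder(h = 372, r = 23);
translate([306, 685, 0]) cylinder(h = 372, r = 23);
translate([515, 685, 0]) cylinder(h = 372, r = 23);


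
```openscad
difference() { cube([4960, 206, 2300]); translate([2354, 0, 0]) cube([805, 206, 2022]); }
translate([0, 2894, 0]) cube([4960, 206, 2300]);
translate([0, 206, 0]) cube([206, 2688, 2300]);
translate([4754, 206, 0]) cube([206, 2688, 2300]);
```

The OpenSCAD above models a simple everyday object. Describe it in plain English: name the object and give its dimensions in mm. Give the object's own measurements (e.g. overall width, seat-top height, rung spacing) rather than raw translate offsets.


A single room: four walls, each 2300 mm tall and 206 mm thick, enclosing an outside footprint 4960×3100 mm (x × y), no floor or roof. The front and back walls (−y and +y sides) run the full x-width; the side walls fit between their inner faces. A door opening 805 mm wide and 2022 mm tall is cut through the front wall from the floor up, its −x edge 2354 mm from the wall's −x end.


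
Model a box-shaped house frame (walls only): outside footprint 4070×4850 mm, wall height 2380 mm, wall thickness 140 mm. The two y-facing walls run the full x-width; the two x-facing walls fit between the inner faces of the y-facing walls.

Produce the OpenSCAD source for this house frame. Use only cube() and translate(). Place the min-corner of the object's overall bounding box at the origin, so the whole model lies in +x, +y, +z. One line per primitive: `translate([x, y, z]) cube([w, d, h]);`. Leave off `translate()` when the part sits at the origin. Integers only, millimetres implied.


cube([4070, 140, 2380]);
translate([0, 4710, 0]) cube([4070, 140, 2380]);
translate([0, 140, 0]) cube([140, 4570, 2380]);
translate([3930, 140, 0]) cube([140, 4570, 2380]);


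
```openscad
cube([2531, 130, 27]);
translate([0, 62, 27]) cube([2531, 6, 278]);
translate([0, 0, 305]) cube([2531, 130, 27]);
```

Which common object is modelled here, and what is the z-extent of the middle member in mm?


An I-beam. The web height is 278 mm.

Two wide flanges with a thin centred web — an I-beam. Overall 332 mm minus two 27 mm flanges gives a web of 332 − 2·27 = 278 mm.


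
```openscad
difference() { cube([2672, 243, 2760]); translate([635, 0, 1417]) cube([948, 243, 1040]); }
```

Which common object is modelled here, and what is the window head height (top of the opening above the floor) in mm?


A wall with a window opening. The window head height is 2457 mm.

A wall with a rectangular opening subtracted — a window. Sill at z = 1417, opening 1040 mm tall, so the head is at 1417 + 1040 = 2457 mm.


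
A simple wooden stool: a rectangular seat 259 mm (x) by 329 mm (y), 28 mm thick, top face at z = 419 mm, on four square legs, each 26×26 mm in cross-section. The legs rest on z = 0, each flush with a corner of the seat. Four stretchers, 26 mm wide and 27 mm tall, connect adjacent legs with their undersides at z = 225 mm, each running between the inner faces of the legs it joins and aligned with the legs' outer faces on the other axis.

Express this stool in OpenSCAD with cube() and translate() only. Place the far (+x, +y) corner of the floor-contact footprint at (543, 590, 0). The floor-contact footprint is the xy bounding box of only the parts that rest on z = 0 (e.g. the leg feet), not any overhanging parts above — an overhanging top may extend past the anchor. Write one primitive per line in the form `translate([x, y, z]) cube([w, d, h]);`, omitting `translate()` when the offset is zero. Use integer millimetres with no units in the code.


translate([284, 261, 391]) cube([259, 329, 28]);
translate([284, 261, 0]) cube([26, 26, 391]);
translate([517, 261, 0]) cube([26, 26, 391]);
translate([284, 564, 0]) cube([26, 26, 391]);
translate([517, 564, 0]) cube([26, 26, 391]);
translate([310, 261, 225]) cube([207, 26, 27]);
translate([310, 564, 225]) cube([207, 26, 27]);
translate([284, 287, 225]) cube([26, 277, 27]);
translate([517, 287, 225]) cube([26, 277, 27]);


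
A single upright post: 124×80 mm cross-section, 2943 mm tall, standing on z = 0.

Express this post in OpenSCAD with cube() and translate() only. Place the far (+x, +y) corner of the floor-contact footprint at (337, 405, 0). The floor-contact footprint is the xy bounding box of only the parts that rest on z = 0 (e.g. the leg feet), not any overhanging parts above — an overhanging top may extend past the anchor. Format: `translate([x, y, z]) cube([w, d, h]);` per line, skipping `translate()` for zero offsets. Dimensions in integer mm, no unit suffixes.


translate([213, 325, 0]) cube([124, 80, 2943]);


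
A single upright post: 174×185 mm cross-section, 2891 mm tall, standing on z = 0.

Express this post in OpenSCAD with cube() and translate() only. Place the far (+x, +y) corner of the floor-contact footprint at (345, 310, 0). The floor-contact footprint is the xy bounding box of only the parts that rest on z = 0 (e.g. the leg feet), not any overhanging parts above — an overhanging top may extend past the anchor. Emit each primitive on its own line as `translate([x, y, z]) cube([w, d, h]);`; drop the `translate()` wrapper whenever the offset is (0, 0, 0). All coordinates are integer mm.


translate([171, 125, 0]) cube([174, 185, 2891]);


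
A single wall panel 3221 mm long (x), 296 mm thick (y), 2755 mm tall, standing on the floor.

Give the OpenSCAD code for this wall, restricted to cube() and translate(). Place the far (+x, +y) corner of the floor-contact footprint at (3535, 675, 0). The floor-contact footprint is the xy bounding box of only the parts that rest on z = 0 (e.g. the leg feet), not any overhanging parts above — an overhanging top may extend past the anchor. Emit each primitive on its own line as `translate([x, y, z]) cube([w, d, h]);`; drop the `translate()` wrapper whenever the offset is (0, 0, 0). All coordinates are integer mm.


translate([314, 379, 0]) cube([3221, 296, 2755]);


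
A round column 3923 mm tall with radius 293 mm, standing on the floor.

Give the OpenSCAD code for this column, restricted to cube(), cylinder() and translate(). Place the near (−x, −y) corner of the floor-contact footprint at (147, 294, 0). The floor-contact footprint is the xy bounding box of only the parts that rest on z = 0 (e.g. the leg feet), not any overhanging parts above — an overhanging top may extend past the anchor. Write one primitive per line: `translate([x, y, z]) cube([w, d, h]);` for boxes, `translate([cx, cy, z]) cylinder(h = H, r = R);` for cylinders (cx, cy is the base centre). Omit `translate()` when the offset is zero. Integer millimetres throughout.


translate([440, 587, 0]) cylinder(h = 3923, r = 293);


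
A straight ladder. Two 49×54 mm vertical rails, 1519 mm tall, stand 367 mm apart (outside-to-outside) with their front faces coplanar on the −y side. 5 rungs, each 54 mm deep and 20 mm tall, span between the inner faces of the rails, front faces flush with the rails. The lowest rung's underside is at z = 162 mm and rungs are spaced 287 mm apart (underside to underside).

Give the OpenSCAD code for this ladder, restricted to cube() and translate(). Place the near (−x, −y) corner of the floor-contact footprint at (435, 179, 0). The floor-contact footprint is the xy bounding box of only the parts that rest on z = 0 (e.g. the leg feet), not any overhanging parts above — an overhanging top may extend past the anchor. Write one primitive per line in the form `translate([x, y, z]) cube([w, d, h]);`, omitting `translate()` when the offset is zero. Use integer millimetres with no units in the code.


translate([435, 179, 0]) cube([49, 54, 1519]);
translate([753, 179, 0]) cube([49, 54, 1519]);
translate([484, 179, 162]) cube([269, 54, 20]);
translate([484, 179, 449]) cube([269, 54, 20]);
translate([484, 179, 736]) cube([269, 54, 20]);
translate([484, 179, 1023]) cube([269, 54, 20]);
translate([484, 179, 1310]) cube([269, 54, 20]);


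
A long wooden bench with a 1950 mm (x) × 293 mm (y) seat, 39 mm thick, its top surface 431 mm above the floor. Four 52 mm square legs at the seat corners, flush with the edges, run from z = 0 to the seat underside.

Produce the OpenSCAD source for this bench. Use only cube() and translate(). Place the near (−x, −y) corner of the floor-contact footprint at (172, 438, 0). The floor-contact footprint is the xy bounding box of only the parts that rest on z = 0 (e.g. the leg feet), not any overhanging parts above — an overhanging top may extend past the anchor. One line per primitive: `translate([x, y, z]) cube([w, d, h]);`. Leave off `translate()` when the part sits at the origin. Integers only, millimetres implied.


translate([172, 438, 392]) cube([1950, 293, 39]);
translate([172, 438, 0]) cube([52, 52, 392]);
translate([172, 679, 0]) cube([52, 52, 392]);
translate([2070, 438, 0]) cube([52, 52, 392]);
translate([2070, 679, 0]) cube([52, 52, 392]);


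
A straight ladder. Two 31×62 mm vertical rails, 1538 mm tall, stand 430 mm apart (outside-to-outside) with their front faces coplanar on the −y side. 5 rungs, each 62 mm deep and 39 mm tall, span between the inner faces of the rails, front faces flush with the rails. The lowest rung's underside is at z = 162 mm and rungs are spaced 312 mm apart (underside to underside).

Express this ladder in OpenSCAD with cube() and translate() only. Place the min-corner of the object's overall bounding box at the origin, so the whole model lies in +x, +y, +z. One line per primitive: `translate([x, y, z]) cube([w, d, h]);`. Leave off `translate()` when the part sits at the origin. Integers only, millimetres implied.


cube([31, 62, 1538]);
translate([399, 0, 0]) cube([31, 62, 1538]);
translate([31, 0, 162]) cube([368, 62, 39]);
translate([31, 0, 474]) cube([368, 62, 39]);
translate([31, 0, 786]) cube([368, 62, 39]);
translate([31, 0, 1098]) cube([368, 62, 39]);
translate([31, 0, 1410]) cube([368, 62, 39]);


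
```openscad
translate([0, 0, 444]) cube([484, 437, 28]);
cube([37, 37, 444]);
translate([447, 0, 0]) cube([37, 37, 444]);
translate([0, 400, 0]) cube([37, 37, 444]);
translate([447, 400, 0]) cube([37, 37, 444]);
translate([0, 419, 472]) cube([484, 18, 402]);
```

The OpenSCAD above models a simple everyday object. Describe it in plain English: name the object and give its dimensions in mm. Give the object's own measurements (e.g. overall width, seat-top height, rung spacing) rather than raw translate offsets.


A chair. The seat is a 484×437×28 mm slab with its top at z = 472 mm, on four 37×37 mm corner legs (flush with the seat edges, standing on z = 0). A flat backrest 18 mm thick, 402 mm tall, spans the full seat width and rises from the seat top along its +y edge, rear face flush with the rear of the seat.


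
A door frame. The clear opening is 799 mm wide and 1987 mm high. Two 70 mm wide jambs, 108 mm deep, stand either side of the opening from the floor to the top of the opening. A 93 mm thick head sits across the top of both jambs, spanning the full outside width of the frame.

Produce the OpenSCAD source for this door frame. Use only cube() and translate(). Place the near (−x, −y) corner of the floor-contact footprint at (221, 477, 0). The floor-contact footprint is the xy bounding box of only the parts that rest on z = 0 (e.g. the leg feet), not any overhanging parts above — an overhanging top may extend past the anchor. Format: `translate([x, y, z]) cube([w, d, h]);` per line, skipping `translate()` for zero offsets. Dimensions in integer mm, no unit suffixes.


translate([221, 477, 0]) cube([70, 108, 1987]);
translate([1090, 477, 0]) cube([70, 108, 1987]);
translate([221, 477, 1987]) cube([939, 108, 93]);


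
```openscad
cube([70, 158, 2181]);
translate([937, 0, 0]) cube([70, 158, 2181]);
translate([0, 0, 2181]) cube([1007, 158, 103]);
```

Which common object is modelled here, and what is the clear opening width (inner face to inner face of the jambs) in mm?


A door frame. The clear opening width is 867 mm.

Two 2181 mm tall posts with a header on top — a door frame. The left jamb is 70 mm wide at x = 0; the right jamb starts at x = 937. The clear opening is 937 − 70 = 867 mm.


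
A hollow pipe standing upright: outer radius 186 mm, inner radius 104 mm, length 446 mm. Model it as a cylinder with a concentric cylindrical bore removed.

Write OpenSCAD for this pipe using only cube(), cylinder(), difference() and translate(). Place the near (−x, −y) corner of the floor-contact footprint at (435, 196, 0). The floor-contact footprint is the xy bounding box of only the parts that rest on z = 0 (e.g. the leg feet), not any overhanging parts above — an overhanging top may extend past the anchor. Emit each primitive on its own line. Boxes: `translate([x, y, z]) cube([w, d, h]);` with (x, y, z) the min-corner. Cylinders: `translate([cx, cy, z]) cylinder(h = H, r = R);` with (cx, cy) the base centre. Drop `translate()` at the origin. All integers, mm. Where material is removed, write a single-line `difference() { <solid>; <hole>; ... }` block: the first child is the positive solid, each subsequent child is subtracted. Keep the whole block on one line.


difference() { translate([621, 382, 0]) cylinder(h = 446, r = 186); translate([621, 382, 0]) cylinder(h = 446, r = 104); }


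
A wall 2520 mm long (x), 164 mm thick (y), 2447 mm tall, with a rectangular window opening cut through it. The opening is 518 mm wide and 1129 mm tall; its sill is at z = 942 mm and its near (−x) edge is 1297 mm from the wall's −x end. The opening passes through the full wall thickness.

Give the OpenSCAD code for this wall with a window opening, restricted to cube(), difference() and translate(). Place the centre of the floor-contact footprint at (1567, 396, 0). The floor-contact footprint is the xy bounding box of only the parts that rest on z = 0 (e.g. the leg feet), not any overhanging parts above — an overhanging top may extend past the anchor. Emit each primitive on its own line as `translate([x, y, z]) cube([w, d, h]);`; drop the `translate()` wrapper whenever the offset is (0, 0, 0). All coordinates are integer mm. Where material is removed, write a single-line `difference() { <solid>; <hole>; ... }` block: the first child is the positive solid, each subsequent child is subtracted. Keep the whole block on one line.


difference() { translate([307, 314, 0]) cube([2520, 164, 2447]); translate([1604, 314, 942]) cube([518, 164, 1129]); }


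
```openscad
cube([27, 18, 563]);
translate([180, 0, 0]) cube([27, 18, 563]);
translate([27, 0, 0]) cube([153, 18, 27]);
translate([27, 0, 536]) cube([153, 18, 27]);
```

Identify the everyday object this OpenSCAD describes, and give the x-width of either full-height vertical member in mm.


A picture frame. The border width is 27 mm.

Four thin pieces enclosing a rectangular opening — a picture frame. The two full-height stiles are 563 mm tall; the top rail sits at z = 536 and is 27 mm tall, so the border above the opening is 563 − 536 = 27 mm, matching the stile x-width.


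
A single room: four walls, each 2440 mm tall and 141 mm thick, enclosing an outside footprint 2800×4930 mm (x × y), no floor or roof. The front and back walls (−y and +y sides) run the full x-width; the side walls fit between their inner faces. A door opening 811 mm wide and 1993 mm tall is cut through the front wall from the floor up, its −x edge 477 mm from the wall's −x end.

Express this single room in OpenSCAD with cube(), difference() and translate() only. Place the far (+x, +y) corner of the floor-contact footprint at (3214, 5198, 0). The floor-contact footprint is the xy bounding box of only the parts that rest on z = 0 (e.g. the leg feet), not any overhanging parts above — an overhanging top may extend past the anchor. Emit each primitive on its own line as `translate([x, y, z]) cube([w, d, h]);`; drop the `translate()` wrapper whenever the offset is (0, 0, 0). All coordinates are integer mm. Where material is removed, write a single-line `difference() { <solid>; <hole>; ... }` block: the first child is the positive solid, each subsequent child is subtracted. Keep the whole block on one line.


difference() { translate([414, 268, 0]) cube([2800, 141, 2440]); translate([891, 268, 0]) cube([811, 141, 1993]); }
translate([414, 5057, 0]) cube([2800, 141, 2440]);
translate([414, 409, 0]) cube([141, 4648, 2440]);
translate([3073, 409, 0]) cube([141, 4648, 2440]);


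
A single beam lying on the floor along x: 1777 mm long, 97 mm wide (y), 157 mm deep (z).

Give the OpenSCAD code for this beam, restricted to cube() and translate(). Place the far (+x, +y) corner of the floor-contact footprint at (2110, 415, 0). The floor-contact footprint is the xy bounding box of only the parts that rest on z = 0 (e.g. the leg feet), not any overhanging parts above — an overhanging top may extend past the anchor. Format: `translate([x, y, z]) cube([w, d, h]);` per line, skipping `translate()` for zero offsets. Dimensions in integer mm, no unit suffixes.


translate([333, 318, 0]) cube([1777, 97, 157]);


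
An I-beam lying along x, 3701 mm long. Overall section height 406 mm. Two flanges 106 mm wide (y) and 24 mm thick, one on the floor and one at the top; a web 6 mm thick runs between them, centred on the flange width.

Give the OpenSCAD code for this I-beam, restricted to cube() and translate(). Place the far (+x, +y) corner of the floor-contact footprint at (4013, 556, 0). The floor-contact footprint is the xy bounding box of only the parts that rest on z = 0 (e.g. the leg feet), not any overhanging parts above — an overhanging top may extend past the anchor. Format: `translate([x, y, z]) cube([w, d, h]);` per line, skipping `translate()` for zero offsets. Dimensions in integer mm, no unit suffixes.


translate([312, 450, 0]) cube([3701, 106, 24]);
translate([312, 500, 24]) cube([3701, 6, 358]);
translate([312, 450, 382]) cube([3701, 106, 24]);


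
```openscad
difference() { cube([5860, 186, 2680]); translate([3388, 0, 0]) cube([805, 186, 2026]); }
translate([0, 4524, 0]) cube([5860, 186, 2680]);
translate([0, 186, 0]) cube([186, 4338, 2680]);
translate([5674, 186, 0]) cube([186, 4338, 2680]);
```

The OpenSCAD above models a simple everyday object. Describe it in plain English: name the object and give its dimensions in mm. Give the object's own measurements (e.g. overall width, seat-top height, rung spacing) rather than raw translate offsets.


A single room: four walls, each 2680 mm tall and 186 mm thick, enclosing an outside footprint 5860×4710 mm (x × y), no floor or roof. The front and back walls (−y and +y sides) run the full x-width; the side walls fit between their inner faces. A door opening 805 mm wide and 2026 mm tall is cut through the front wall from the floor up, its −x edge 3388 mm from the wall's −x end.


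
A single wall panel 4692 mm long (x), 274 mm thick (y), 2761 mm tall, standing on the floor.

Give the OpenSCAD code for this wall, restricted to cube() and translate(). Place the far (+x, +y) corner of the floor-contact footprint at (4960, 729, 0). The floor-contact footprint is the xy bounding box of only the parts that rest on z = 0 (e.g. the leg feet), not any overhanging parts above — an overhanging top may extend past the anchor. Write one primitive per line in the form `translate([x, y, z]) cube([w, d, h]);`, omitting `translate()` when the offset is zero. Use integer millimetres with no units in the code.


translate([268, 455, 0]) cube([4692, 274, 2761]);


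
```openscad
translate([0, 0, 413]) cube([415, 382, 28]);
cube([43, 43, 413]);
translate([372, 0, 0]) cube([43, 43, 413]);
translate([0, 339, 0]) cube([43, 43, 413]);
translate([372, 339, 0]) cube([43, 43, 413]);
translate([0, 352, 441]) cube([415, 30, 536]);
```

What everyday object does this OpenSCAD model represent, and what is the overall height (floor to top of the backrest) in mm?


A chair. The overall height is 977 mm.

A slab on four corner posts with a tall panel at the back — a chair. The seat slab sits at z = 413 with thickness 28, and the 536 mm backrest starts at the seat top, so the overall height is 413 + 28 + 536 = 977 mm.


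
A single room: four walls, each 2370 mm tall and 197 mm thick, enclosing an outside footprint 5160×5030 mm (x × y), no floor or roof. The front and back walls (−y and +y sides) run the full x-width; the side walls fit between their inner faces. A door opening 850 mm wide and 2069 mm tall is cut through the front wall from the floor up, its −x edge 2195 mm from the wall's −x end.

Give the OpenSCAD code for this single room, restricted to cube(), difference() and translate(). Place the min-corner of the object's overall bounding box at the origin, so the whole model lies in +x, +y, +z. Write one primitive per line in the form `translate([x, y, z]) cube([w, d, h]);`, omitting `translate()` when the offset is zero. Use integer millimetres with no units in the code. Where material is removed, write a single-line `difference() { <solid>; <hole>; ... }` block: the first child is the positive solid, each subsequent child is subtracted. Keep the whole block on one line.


difference() { cube([5160, 197, 2370]); translate([2195, 0, 0]) cube([850, 197, 2069]); }
translate([0, 4833, 0]) cube([5160, 197, 2370]);
translate([0, 197, 0]) cube([197, 4636, 2370]);
translate([4963, 197, 0]) cube([197, 4636, 2370]);


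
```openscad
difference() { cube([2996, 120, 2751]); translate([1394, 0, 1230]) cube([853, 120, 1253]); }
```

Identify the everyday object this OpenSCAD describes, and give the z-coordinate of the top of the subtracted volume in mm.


A wall with a window opening. The window head height is 2483 mm.

A wall with a rectangular opening subtracted — a window. Sill at z = 1230, opening 1253 mm tall, so the head is at 1230 + 1253 = 2483 mm.


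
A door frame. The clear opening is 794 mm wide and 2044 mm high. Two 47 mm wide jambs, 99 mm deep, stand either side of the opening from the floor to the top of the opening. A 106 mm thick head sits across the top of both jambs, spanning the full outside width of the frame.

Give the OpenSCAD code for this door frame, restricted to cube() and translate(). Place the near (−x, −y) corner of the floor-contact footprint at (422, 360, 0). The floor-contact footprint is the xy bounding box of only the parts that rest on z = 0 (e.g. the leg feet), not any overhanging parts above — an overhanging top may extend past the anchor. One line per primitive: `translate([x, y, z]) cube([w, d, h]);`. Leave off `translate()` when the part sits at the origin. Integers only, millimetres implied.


translate([422, 360, 0]) cube([47, 99, 2044]);
translate([1263, 360, 0]) cube([47, 99, 2044]);
translate([422, 360, 2044]) cube([888, 99, 106]);


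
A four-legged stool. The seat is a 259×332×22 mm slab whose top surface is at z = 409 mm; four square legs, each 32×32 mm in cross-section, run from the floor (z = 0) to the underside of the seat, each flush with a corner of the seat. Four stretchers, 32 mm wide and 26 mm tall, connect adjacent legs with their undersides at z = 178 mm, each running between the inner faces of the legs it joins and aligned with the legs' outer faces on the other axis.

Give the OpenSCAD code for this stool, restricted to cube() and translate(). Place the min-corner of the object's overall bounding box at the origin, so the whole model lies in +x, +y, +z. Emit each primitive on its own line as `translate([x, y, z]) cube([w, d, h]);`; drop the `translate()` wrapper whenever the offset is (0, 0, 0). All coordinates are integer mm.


// leg_h = 409 - 22 = 387
// stretcher span = 259 - 2*32 = 195
translate([0, 0, 387]) cube([259, 332, 22]);
cube([32, 32, 387]);
translate([227, 0, 0]) cube([32, 32, 387]);
translate([0, 300, 0]) cube([32, 32, 387]);
translate([227, 300, 0]) cube([32, 32, 387]);
translate([32, 0, 178]) cube([195, 32, 26]);
translate([32, 300, 178]) cube([195, 32, 26]);
translate([0, 32, 178]) cube([32, 268, 26]);
translate([227, 32, 178]) cube([32, 268, 26]);


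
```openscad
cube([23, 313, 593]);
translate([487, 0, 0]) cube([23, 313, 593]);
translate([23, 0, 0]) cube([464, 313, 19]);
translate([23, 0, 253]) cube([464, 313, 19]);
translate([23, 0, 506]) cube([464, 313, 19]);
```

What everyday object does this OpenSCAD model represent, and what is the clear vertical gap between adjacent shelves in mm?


A bookshelf. The clear shelf gap is 234 mm.

Two tall side panels with 3 horizontal boards between them — a bookshelf. The first two shelf undersides are at z = 0 and z = 253; with shelf thickness 19, the clear gap is 253 − 0 − 19 = 234 mm.


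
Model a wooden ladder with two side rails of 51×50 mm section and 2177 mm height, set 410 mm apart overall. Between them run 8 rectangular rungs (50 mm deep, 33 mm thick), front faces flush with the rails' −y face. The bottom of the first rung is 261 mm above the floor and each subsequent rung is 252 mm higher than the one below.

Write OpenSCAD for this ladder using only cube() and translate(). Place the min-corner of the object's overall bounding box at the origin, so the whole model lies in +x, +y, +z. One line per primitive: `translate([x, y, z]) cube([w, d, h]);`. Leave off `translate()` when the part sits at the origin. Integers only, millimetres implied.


cube([51, 50, 2177]);
translate([359, 0, 0]) cube([51, 50, 2177]);
translate([51, 0, 261]) cube([308, 50, 33]);
translate([51, 0, 513]) cube([308, 50, 33]);
translate([51, 0, 765]) cube([308, 50, 33]);
translate([51, 0, 1017]) cube([308, 50, 33]);
translate([51, 0, 1269]) cube([308, 50, 33]);
translate([51, 0, 1521]) cube([308, 50, 33]);
translate([51, 0, 1773]) cube([308, 50, 33]);
translate([51, 0, 2025]) cube([308, 50, 33]);


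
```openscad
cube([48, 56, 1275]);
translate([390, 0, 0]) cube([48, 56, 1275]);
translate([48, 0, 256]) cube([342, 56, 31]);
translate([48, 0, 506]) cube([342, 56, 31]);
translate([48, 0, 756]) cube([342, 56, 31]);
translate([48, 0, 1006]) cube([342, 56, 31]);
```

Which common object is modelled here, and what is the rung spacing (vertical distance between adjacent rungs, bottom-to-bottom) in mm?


A ladder. The rung spacing is 250 mm.

Two tall 48×56 posts with 4 short bars between them — a ladder. Adjacent rungs sit at z = 256 and z = 506, so the spacing is 506 − 256 = 250 mm.


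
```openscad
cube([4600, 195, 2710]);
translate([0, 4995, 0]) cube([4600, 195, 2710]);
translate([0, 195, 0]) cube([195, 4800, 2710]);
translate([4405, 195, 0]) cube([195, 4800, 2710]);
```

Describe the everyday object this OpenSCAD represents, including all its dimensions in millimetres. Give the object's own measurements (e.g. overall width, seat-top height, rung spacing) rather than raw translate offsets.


The wall frame of a small rectangular building: four walls, each 2710 mm tall and 195 mm thick, enclosing a footprint 4600 mm (x) by 5190 mm (y) outside-to-outside, with no floor or roof. The front and back walls (the −y and +y sides) span the full width; the two side walls fit between them.


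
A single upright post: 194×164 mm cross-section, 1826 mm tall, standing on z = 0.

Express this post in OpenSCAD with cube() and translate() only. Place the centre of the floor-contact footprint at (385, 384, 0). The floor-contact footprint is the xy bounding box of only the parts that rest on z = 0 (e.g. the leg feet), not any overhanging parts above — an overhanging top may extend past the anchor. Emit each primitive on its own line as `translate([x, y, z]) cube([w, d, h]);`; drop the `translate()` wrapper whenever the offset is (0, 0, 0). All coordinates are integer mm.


translate([288, 302, 0]) cube([194, 164, 1826]);


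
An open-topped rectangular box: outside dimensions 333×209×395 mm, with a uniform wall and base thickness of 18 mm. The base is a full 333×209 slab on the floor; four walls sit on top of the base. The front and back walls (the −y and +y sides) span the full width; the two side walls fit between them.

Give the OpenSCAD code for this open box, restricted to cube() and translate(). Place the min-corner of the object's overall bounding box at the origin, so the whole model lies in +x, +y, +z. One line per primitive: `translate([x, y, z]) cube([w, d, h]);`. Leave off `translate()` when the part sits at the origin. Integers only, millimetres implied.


cube([333, 209, 18]);
translate([0, 0, 18]) cube([333, 18, 377]);
translate([0, 191, 18]) cube([333, 18, 377]);
translate([0, 18, 18]) cube([18, 173, 377]);
translate([315, 18, 18]) cube([18, 173, 377]);


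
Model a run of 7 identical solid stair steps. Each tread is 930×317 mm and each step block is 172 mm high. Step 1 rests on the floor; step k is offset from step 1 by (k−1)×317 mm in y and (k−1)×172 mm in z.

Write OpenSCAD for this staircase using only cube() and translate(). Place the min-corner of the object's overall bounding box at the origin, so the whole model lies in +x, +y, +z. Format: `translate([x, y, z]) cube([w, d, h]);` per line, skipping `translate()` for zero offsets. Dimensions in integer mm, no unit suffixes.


cube([930, 317, 172]);
translate([0, 317, 172]) cube([930, 317, 172]);
translate([0, 634, 344]) cube([930, 317, 172]);
translate([0, 951, 516]) cube([930, 317, 172]);
translate([0, 1268, 688]) cube([930, 317, 172]);
translate([0, 1585, 860]) cube([930, 317, 172]);
translate([0, 1902, 1032]) cube([930, 317, 172]);


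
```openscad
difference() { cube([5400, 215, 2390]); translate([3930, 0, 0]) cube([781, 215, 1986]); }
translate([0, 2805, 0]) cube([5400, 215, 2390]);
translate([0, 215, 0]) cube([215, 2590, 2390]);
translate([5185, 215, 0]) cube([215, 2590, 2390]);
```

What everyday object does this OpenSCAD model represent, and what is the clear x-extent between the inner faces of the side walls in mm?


A single room. The interior width is 4970 mm.

Four walls enclosing a rectangle with a door in the front wall — a room. Outside width 5400 minus two 215 mm walls gives 4970 mm.


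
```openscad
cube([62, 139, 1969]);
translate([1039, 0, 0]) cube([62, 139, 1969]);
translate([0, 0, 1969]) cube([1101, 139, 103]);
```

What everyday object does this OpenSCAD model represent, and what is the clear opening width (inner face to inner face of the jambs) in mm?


A door frame. The clear opening width is 977 mm.

Two 1969 mm tall posts with a header on top — a door frame. The left jamb is 62 mm wide at x = 0; the right jamb starts at x = 1039. The clear opening is 1039 − 62 = 977 mm.


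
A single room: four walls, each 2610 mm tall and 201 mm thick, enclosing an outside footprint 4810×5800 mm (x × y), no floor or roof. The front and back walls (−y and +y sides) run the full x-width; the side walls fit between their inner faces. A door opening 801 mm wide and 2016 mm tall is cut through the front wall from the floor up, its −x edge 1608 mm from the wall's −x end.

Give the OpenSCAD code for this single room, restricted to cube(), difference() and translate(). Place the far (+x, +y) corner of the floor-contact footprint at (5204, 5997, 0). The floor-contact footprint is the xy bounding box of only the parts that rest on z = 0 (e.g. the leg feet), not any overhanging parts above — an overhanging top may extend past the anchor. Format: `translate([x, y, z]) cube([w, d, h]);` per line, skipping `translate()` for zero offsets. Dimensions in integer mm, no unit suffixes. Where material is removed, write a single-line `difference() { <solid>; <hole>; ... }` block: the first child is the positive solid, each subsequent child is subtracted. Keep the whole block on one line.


difference() { translate([394, 197, 0]) cube([4810, 201, 2610]); translate([2002, 197, 0]) cube([801, 201, 2016]); }
translate([394, 5796, 0]) cube([4810, 201, 2610]);
translate([394, 398, 0]) cube([201, 5398, 2610]);
translate([5003, 398, 0]) cube([201, 5398, 2610]);


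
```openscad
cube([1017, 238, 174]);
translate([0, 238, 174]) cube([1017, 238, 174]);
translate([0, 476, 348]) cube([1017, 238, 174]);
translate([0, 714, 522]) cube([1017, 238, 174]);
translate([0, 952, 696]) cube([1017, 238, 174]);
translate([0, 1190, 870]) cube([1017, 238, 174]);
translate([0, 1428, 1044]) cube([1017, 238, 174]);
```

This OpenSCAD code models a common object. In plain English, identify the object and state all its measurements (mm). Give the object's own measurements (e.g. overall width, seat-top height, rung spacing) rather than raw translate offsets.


A straight staircase of 7 solid steps. Each step is 1017 mm wide (x), 238 mm deep (y, the going) and 174 mm tall (the rise). The first step rests on the floor; each subsequent step sits one going further in +y and one rise higher in +z, directly behind and above the previous step with no overlap.


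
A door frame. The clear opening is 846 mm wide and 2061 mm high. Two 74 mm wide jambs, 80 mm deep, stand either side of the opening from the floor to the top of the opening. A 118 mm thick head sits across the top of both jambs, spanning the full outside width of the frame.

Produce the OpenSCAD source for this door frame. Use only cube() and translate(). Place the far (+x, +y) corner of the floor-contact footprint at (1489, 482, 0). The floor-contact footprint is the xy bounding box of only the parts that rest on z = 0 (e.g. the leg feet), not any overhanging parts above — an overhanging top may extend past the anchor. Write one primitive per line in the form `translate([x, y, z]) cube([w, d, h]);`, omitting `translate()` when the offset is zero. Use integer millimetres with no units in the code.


translate([495, 402, 0]) cube([74, 80, 2061]);
translate([1415, 402, 0]) cube([74, 80, 2061]);
translate([495, 402, 2061]) cube([994, 80, 118]);
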